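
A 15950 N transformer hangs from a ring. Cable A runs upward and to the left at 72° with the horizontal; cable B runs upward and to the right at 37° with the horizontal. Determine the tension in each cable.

T_A = 13470 N, T_B = 5213 N

ΣF_x = 0: −T_A·cos72° + T_B·cos37° = 0 → T_B = 0.386931·T_A.
ΣF_y = 0: T_A·sin72° + T_B·sin37° = 15950.
Substitute: T_A·(0.951057 + 0.386931·0.601815) = 15950 → T_A = 13472.2 ≈ 13470 N.
Then T_B = 0.386931 × 13472.2 = 5213 N.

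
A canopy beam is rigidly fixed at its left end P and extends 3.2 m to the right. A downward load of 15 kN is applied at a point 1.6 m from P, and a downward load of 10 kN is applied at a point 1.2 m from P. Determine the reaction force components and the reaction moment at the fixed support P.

P_x = 0, P_y = 25.00 kN, M_P = 36.00 kN·m

ΣF_x = 0: P_x = 0.
ΣF_y = 0: P_y − 15 − 10 = 0 → P_y = 25.00 kN.
ΣM about P: M_P − 15·1.6 − 10·1.2 = 0 → M_P = 36.00 kN·m.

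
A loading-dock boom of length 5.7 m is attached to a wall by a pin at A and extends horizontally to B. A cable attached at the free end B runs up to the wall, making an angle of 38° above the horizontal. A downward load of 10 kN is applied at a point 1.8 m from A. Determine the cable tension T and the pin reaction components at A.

ΣM about A: T·sin38°·5.7 − 10·1.8 = 0 → T = 18/(5.7·0.615661) = 5.12928 ≈ 5.129 kN.
ΣF_x = 0: A_x − T·cos38° = 0 → A_x = 5.12928 × 0.788011 = 4.042 kN.
ΣF_y = 0: A_y + T·sin38° − 10 = 0 → A_y = 10 − 5.12928 × 0.615661 = 6.842 kN.

T = 5.129 kN, A_x = 4.042 kN, A_y = 6.842 kN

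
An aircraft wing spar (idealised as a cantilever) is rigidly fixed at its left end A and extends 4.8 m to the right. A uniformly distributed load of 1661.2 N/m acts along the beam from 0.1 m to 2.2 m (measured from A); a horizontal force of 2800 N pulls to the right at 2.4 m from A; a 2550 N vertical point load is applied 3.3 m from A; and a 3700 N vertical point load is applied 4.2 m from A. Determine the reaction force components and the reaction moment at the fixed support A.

Resultant of the distributed load: 1661.2 × 2.1 = 3488.52 N at 1.15 m from A.
ΣF_x = 0: A_x + 2800 = 0 → A_x = -2800 N.
ΣF_y = 0: A_y − 1661.2·2.1 − 2550 − 3700 = 0 → A_y = 9739 N.
ΣM about A: M_A − (1661.2·2.1)·1.15 − 2550·3.3 − 3700·4.2 = 0 → M_A = 27970 N·m.

A_x = -2800 N, A_y = 9739 N, M_A = 27970 N·m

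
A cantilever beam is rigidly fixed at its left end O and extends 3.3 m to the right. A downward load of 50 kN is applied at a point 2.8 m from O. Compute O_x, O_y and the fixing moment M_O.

O_x = 0, O_y = 50.00 kN, M_O = 140.0 kN·m

ΣF_x = 0: O_x = 0.
ΣF_y = 0: O_y − 50 = 0 → O_y = 50.00 kN.
ΣM about O: M_O − 50·2.8 = 0 → M_O = 140.0 kN·m.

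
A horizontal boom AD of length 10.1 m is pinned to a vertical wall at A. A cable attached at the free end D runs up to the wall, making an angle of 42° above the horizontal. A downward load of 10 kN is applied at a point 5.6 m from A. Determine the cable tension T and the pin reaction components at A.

ΣM about A: T·sin42°·10.1 − 10·5.6 = 0 → T = 56/(10.1·0.669131) = 8.2862 ≈ 8.286 kN.
ΣF_x = 0: A_x − T·cos42° = 0 → A_x = 8.2862 × 0.743145 = 6.158 kN.
ΣF_y = 0: A_y + T·sin42° − 10 = 0 → A_y = 10 − 8.2862 × 0.669131 = 4.455 kN.

T = 8.286 kN, A_x = 6.158 kN, A_y = 4.455 kN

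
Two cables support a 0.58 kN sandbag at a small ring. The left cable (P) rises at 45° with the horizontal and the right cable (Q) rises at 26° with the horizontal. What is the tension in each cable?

T_P = 0.5513 kN, T_Q = 0.4338 kN

ΣF_x = 0: −T_P·cos45° + T_Q·cos26° = 0 → T_Q = 0.786728·T_P.
ΣF_y = 0: T_P·sin45° + T_Q·sin26° = 0.58.
Substitute: T_P·(0.707107 + 0.786728·0.438371) = 0.58 → T_P = 0.551338 ≈ 0.5513 kN.
Then T_Q = 0.786728 × 0.551338 = 0.4338 kN.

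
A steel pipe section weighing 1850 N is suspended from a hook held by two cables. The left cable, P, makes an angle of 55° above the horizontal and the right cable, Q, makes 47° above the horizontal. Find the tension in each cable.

T_P = 1290 N, T_Q = 1085 N

ΣF_x = 0: −T_P·cos55° + T_Q·cos47° = 0 → T_Q = 0.841023·T_P.
ΣF_y = 0: T_P·sin55° + T_Q·sin47° = 1850.
Substitute: T_P·(0.819152 + 0.841023·0.731354) = 1850 → T_P = 1289.88 ≈ 1290 N.
Then T_Q = 0.841023 × 1289.88 = 1085 N.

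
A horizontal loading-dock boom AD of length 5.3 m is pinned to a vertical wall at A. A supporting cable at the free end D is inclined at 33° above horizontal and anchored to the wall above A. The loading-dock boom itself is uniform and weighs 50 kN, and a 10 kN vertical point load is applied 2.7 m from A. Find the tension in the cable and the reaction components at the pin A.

T = 55.26 kN, A_x = 46.34 kN, A_y = 29.91 kN

ΣM about A: T·sin33°·5.3 − 50·2.65 − 10·2.7 = 0 → T = 159.5/(5.3·0.544639) = 55.2556 ≈ 55.26 kN.
ΣF_x = 0: A_x − T·cos33° = 0 → A_x = 55.2556 × 0.838671 = 46.34 kN.
ΣF_y = 0: A_y + T·sin33° − 50 − 10 = 0 → A_y = 60 − 55.2556 × 0.544639 = 29.91 kN.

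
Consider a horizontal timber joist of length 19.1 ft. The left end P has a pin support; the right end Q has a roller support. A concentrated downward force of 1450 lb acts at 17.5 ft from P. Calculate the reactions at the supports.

P_x = 0, P_y = 121.5 lb, Q_y = 1329 lb

Moments about P: Q_y·19.1 − 1450·17.5 = 0 → Q_y = 25375/19.1 = 1328.53 ≈ 1329 lb.
ΣF_y = 0: P_y + 1328.53 − 1450 = 0 → P_y = 121.5 lb.
ΣF_x = 0: no horizontal applied forces, so P_x = 0.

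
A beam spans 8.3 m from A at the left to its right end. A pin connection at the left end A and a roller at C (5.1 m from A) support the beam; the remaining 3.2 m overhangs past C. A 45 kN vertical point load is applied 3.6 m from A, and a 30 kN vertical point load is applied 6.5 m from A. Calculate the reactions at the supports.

Taking moments about A: C_y·5.1 − 45·3.6 − 30·6.5 = 0 → C_y = 357/5.1 = 70.00 kN.
ΣF_y = 0: A_y + 70 − 45 − 30 = 0 → A_y = 5.000 kN.
ΣF_x = 0: no horizontal applied forces, so A_x = 0.

A_x = 0, A_y = 5.000 kN, C_y = 70.00 kN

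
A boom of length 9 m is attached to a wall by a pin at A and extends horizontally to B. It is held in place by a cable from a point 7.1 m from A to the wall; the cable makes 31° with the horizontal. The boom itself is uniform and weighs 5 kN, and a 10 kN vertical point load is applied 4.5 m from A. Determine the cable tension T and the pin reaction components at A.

T = 18.46 kN, A_x = 15.82 kN, A_y = 5.493 kN

ΣM about A: T·sin31°·7.1 − 5·4.5 − 10·4.5 = 0 → T = 67.5/(7.1·0.515038) = 18.4589 ≈ 18.46 kN.
ΣF_x = 0: A_x − T·cos31° = 0 → A_x = 18.4589 × 0.857167 = 15.82 kN.
ΣF_y = 0: A_y + T·sin31° − 5 − 10 = 0 → A_y = 15 − 18.4589 × 0.515038 = 5.493 kN.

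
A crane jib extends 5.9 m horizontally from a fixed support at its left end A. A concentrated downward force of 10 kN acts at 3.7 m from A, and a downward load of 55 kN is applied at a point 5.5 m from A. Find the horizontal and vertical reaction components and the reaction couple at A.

ΣF_x = 0: A_x = 0.
ΣF_y = 0: A_y − 10 − 55 = 0 → A_y = 65.00 kN.
ΣM about A: M_A − 10·3.7 − 55·5.5 = 0 → M_A = 339.5 kN·m.

A_x = 0, A_y = 65.00 kN, M_A = 339.5 kN·m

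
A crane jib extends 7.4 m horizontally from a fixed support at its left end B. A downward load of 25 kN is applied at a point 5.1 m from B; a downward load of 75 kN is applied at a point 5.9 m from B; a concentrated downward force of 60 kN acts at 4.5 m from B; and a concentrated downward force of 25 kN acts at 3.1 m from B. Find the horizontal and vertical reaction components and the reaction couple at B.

B_x = 0, B_y = 185.0 kN, M_B = 917.5 kN·m

ΣF_x = 0: B_x = 0.
ΣF_y = 0: B_y − 25 − 75 − 60 − 25 = 0 → B_y = 185.0 kN.
ΣM about B: M_B − 25·5.1 − 75·5.9 − 60·4.5 − 25·3.1 = 0 → M_B = 917.5 kN·m.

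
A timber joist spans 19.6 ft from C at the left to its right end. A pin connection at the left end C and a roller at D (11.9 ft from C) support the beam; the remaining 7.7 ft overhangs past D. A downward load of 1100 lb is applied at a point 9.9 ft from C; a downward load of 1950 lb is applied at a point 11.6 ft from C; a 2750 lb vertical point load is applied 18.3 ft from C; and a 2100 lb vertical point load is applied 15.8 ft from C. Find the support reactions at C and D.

C_x = 0, C_y = -1933 lb, D_y = 9833 lb

Taking moments about C: D_y·11.9 − 1100·9.9 − 1950·11.6 − 2750·18.3 − 2100·15.8 = 0 → D_y = 117015/11.9 = 9833.19 ≈ 9833 lb.
ΣF_y = 0: C_y + 9833.19 − 1100 − 1950 − 2750 − 2100 = 0 → C_y = -1933 lb.
ΣF_x = 0: no horizontal applied forces, so C_x = 0.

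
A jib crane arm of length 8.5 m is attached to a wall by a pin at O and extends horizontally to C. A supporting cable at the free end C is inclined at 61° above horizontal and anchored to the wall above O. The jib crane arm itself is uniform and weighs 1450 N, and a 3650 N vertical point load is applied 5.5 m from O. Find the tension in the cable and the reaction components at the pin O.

T = 3529 N, O_x = 1711 N, O_y = 2013 N

ΣM about O: T·sin61°·8.5 − 1450·4.25 − 3650·5.5 = 0 → T = 26237.5/(8.5·0.87462) = 3529.26 ≈ 3529 N.
ΣF_x = 0: O_x − T·cos61° = 0 → O_x = 3529.26 × 0.48481 = 1711 N.
ΣF_y = 0: O_y + T·sin61° − 1450 − 3650 = 0 → O_y = 5100 − 3529.26 × 0.87462 = 2013 N.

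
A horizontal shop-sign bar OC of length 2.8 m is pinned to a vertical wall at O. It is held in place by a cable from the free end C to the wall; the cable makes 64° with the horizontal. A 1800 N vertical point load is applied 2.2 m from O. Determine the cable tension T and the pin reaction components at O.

ΣM about O: T·sin64°·2.8 − 1800·2.2 = 0 → T = 3960/(2.8·0.898794) = 1573.54 ≈ 1574 N.
ΣF_x = 0: O_x − T·cos64° = 0 → O_x = 1573.54 × 0.438371 = 689.8 N.
ΣF_y = 0: O_y + T·sin64° − 1800 = 0 → O_y = 1800 − 1573.54 × 0.898794 = 385.7 N.

T = 1574 N, O_x = 689.8 N, O_y = 385.7 N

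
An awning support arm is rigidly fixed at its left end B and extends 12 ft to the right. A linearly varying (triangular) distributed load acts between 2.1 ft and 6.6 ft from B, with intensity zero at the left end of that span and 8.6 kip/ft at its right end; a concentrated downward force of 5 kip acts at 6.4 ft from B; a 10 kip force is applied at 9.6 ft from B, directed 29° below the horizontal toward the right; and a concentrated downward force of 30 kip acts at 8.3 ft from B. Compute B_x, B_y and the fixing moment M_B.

Resultant of the triangular load: ½ × 8.6 × 4.5 = 19.35 kip, acting at 5.1 ft from B (one-third of the span from the peak).
ΣF_x = 0: B_x + 10·cos29° = 0 → B_x = -8.746 kip.
ΣF_y = 0: B_y − ½·8.6·4.5 − 5 − 10·sin29° − 30 = 0 → B_y = 59.20 kip.
ΣM about B: M_B − (½·8.6·4.5)·5.1 − 5·6.4 − 10·sin29°·9.6 − 30·8.3 = 0 → M_B = 426.2 kip·ft.

B_x = -8.746 kip, B_y = 59.20 kip, M_B = 426.2 kip·ft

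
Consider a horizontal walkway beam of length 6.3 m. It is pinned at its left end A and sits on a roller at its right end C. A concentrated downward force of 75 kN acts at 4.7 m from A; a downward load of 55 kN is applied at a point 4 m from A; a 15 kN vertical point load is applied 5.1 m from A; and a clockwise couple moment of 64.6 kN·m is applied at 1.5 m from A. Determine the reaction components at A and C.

Moments about A: C_y·6.3 − 75·4.7 − 55·4 − 15·5.1 − 64.6 = 0 → C_y = 713.6/6.3 = 113.27 ≈ 113.3 kN.
ΣF_y = 0: A_y + 113.27 − 75 − 55 − 15 = 0 → A_y = 31.73 kN.
ΣF_x = 0: no horizontal applied forces, so A_x = 0.

A_x = 0, A_y = 31.73 kN, C_y = 113.3 kN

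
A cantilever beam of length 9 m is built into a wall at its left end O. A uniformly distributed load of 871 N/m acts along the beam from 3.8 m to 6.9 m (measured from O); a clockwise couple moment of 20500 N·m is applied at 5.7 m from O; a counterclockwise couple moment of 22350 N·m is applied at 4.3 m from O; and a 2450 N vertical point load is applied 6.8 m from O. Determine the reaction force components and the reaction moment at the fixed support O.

Resultant of the distributed load: 871 × 3.1 = 2700.1 N at 5.35 m from O.
ΣF_x = 0: O_x = 0.
ΣF_y = 0: O_y − 871·3.1 − 2450 = 0 → O_y = 5150 N.
ΣM about O: M_O − (871·3.1)·5.35 − 20500 + 22350 − 2450·6.8 = 0 → M_O = 29260 N·m.

O_x = 0, O_y = 5150 N, M_O = 29260 N·m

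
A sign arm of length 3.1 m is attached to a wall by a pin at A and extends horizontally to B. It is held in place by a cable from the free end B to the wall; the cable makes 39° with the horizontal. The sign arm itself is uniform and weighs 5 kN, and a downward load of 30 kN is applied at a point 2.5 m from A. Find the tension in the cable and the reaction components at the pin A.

T = 42.42 kN, A_x = 32.96 kN, A_y = 8.306 kN

ΣM about A: T·sin39°·3.1 − 5·1.55 − 30·2.5 = 0 → T = 82.75/(3.1·0.62932) = 42.4165 ≈ 42.42 kN.
ΣF_x = 0: A_x − T·cos39° = 0 → A_x = 42.4165 × 0.777146 = 32.96 kN.
ΣF_y = 0: A_y + T·sin39° − 5 − 30 = 0 → A_y = 35 − 42.4165 × 0.62932 = 8.306 kN.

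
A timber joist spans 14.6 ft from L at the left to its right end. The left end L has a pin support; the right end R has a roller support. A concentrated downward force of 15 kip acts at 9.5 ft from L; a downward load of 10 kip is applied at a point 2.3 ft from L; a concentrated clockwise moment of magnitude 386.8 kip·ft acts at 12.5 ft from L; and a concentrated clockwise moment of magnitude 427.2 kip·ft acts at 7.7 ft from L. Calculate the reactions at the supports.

Moments about L: R_y·14.6 − 15·9.5 − 10·2.3 − 386.8 − 427.2 = 0 → R_y = 979.5/14.6 = 67.089 ≈ 67.09 kip.
ΣF_y = 0: L_y + 67.089 − 15 − 10 = 0 → L_y = -42.09 kip.
ΣF_x = 0: no horizontal applied forces, so L_x = 0.

L_x = 0, L_y = -42.09 kip, R_y = 67.09 kip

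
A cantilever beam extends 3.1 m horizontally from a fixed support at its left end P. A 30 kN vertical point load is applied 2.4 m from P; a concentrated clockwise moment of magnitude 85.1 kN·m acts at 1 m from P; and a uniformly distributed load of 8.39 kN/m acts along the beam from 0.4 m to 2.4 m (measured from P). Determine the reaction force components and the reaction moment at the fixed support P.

P_x = 0, P_y = 46.78 kN, M_P = 180.6 kN·m

Resultant of the distributed load: 8.39 × 2 = 16.78 kN at 1.4 m from P.
ΣF_x = 0: P_x = 0.
ΣF_y = 0: P_y − 30 − 8.39·2 = 0 → P_y = 46.78 kN.
ΣM about P: M_P − 30·2.4 − 85.1 − (8.39·2)·1.4 = 0 → M_P = 180.6 kN·m.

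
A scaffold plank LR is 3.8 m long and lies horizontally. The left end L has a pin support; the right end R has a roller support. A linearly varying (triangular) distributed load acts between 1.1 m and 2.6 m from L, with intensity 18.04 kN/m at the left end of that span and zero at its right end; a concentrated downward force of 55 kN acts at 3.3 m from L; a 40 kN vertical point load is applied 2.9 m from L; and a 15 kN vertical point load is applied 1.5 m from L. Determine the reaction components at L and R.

Resultant of the triangular load: ½ × 18.04 × 1.5 = 13.53 kN, acting at 1.6 m from L (one-third of the span from the peak).
ΣM about L: R_y·3.8 − (½·18.04·1.5)·1.6 − 55·3.3 − 40·2.9 − 15·1.5 = 0 → R_y = 341.648/3.8 = 89.9074 ≈ 89.91 kN.
ΣF_y = 0: L_y + 89.9074 − ½·18.04·1.5 − 55 − 40 − 15 = 0 → L_y = 33.62 kN.
ΣF_x = 0: no horizontal applied forces, so L_x = 0.

L_x = 0, L_y = 33.62 kN, R_y = 89.91 kN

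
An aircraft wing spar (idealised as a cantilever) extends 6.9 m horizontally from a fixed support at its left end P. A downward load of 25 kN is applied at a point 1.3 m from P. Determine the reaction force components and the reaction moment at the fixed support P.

P_x = 0, P_y = 25.00 kN, M_P = 32.50 kN·m

ΣF_x = 0: P_x = 0.
ΣF_y = 0: P_y − 25 = 0 → P_y = 25.00 kN.
ΣM about P: M_P − 25·1.3 = 0 → M_P = 32.50 kN·m.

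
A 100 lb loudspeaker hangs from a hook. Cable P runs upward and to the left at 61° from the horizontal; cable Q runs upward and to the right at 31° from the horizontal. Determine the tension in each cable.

ΣF_x = 0: −T_P·cos61° + T_Q·cos31° = 0 → T_Q = 0.565595·T_P.
ΣF_y = 0: T_P·sin61° + T_Q·sin31° = 100.
Substitute: T_P·(0.87462 + 0.565595·0.515038) = 100 → T_P = 85.769 ≈ 85.77 lb.
Then T_Q = 0.565595 × 85.769 = 48.51 lb.

T_P = 85.77 lb, T_Q = 48.51 lb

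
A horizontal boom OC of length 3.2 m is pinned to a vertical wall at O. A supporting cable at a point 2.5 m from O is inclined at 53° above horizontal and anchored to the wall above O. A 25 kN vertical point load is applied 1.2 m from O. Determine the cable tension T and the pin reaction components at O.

T = 15.03 kN, O_x = 9.043 kN, O_y = 13.00 kN

ΣM about O: T·sin53°·2.5 − 25·1.2 = 0 → T = 30/(2.5·0.798636) = 15.0256 ≈ 15.03 kN.
ΣF_x = 0: O_x − T·cos53° = 0 → O_x = 15.0256 × 0.601815 = 9.043 kN.
ΣF_y = 0: O_y + T·sin53° − 25 = 0 → O_y = 25 − 15.0256 × 0.798636 = 13.00 kN.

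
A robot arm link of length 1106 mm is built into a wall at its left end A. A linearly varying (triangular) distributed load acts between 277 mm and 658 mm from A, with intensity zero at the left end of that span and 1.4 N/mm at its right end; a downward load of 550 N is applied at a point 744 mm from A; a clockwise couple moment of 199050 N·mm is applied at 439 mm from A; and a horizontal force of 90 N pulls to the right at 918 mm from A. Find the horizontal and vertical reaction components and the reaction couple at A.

A_x = -90.00 N, A_y = 816.7 N, M_A = 749900 N·mm

Resultant of the triangular load: ½ × 1.4 × 381 = 266.7 N, acting at 531 mm from A (one-third of the span from the peak).
ΣF_x = 0: A_x + 90 = 0 → A_x = -90.00 N.
ΣF_y = 0: A_y − ½·1.4·381 − 550 = 0 → A_y = 816.7 N.
ΣM about A: M_A − (½·1.4·381)·531 − 550·744 − 199050 = 0 → M_A = 749900 N·mm.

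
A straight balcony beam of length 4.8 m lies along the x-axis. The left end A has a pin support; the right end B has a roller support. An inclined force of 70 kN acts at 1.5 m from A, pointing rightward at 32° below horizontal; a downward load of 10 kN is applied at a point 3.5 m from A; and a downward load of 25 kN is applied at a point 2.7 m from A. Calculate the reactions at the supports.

A_x = -59.36 kN, A_y = 39.15 kN, B_y = 32.95 kN

Moments about A: B_y·4.8 − 70·sin32°·1.5 − 10·3.5 − 25·2.7 = 0 → B_y = 158.142/4.8 = 32.9462 ≈ 32.95 kN.
ΣF_y = 0: A_y + 32.9462 − 70·sin32° − 10 − 25 = 0 → A_y = 39.15 kN.
ΣF_x = 0: A_x + 70·cos32° = 0 → A_x = -59.36 kN.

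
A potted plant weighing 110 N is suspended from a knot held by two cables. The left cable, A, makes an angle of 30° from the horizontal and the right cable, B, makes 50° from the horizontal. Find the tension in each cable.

T_A = 71.80 N, T_B = 96.73 N

ΣF_x = 0: −T_A·cos30° + T_B·cos50° = 0 → T_B = 1.3473·T_A.
ΣF_y = 0: T_A·sin30° + T_B·sin50° = 110.
Substitute: T_A·(0.5 + 1.3473·0.766044) = 110 → T_A = 71.7973 ≈ 71.80 N.
Then T_B = 1.3473 × 71.7973 = 96.73 N.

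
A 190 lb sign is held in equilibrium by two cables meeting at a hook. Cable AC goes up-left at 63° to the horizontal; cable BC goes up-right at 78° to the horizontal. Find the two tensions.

ΣF_x = 0: −T_AC·cos63° + T_BC·cos78° = 0 → T_BC = 2.18357·T_AC.
ΣF_y = 0: T_AC·sin63° + T_BC·sin78° = 190.
Substitute: T_AC·(0.891007 + 2.18357·0.978148) = 190 → T_AC = 62.7713 ≈ 62.77 lb.
Then T_BC = 2.18357 × 62.7713 = 137.1 lb.

T_AC = 62.77 lb, T_BC = 137.1 lb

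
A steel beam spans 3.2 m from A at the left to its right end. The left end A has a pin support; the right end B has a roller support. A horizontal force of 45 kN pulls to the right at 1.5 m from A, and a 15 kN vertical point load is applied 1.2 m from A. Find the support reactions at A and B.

A_x = -45.00 kN, A_y = 9.375 kN, B_y = 5.625 kN

ΣM about A: B_y·3.2 − 15·1.2 = 0 → B_y = 18/3.2 = 5.625 kN.
ΣF_y = 0: A_y + 5.625 − 15 = 0 → A_y = 9.375 kN.
ΣF_x = 0: A_x + 45 = 0 → A_x = -45.00 kN.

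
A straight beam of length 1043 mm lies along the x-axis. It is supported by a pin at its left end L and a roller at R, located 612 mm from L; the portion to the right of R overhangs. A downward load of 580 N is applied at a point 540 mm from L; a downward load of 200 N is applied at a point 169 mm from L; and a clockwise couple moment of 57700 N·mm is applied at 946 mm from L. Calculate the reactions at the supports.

Moments about L: R_y·612 − 580·540 − 200·169 − 57700 = 0 → R_y = 404700/612 = 661.275 ≈ 661.3 N.
ΣF_y = 0: L_y + 661.275 − 580 − 200 = 0 → L_y = 118.7 N.
ΣF_x = 0: no horizontal applied forces, so L_x = 0.

L_x = 0, L_y = 118.7 N, R_y = 661.3 N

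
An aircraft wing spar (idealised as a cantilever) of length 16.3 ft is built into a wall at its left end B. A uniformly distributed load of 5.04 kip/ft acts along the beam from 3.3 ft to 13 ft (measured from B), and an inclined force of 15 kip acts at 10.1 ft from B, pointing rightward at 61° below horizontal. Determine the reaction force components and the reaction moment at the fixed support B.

B_x = -7.272 kip, B_y = 62.01 kip, M_B = 530.9 kip·ft

Resultant of the distributed load: 5.04 × 9.7 = 48.888 kip at 8.15 ft from B.
ΣF_x = 0: B_x + 15·cos61° = 0 → B_x = -7.272 kip.
ΣF_y = 0: B_y − 5.04·9.7 − 15·sin61° = 0 → B_y = 62.01 kip.
ΣM about B: M_B − (5.04·9.7)·8.15 − 15·sin61°·10.1 = 0 → M_B = 530.9 kip·ft.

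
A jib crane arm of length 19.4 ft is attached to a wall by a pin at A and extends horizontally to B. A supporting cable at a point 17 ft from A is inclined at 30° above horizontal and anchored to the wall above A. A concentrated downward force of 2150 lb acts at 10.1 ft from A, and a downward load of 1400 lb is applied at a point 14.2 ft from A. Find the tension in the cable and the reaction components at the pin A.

T = 4894 lb, A_x = 4238 lb, A_y = 1103 lb

ΣM about A: T·sin30°·17 − 2150·10.1 − 1400·14.2 = 0 → T = 41595/(17·0.5) = 4893.53 ≈ 4894 lb.
ΣF_x = 0: A_x − T·cos30° = 0 → A_x = 4893.53 × 0.866025 = 4238 lb.
ΣF_y = 0: A_y + T·sin30° − 2150 − 1400 = 0 → A_y = 3550 − 4893.53 × 0.5 = 1103 lb.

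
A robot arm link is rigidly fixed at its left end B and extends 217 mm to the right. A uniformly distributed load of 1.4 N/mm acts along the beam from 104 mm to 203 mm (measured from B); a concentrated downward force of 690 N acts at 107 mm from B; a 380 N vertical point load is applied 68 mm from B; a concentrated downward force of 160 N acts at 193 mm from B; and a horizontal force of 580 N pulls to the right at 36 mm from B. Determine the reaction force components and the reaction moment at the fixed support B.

Resultant of the distributed load: 1.4 × 99 = 138.6 N at 153.5 mm from B.
ΣF_x = 0: B_x + 580 = 0 → B_x = -580.0 N.
ΣF_y = 0: B_y − 1.4·99 − 690 − 380 − 160 = 0 → B_y = 1369 N.
ΣM about B: M_B − (1.4·99)·153.5 − 690·107 − 380·68 − 160·193 = 0 → M_B = 151800 N·mm.

B_x = -580.0 N, B_y = 1369 N, M_B = 151800 N·mm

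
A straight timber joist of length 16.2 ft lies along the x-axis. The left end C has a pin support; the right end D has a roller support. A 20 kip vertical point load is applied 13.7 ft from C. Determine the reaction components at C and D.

Taking moments about C: D_y·16.2 − 20·13.7 = 0 → D_y = 274/16.2 = 16.9136 ≈ 16.91 kip.
ΣF_y = 0: C_y + 16.9136 − 20 = 0 → C_y = 3.086 kip.
ΣF_x = 0: no horizontal applied forces, so C_x = 0.

C_x = 0, C_y = 3.086 kip, D_y = 16.91 kip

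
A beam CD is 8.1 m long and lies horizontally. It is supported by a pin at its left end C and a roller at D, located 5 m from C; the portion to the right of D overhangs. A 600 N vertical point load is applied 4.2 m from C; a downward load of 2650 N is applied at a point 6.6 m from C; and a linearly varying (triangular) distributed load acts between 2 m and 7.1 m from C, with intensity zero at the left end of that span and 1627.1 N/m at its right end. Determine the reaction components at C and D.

C_x = 0, C_y = -1084 N, D_y = 8483 N

Resultant of the triangular load: ½ × 1627.1 × 5.1 = 4149.105 N, acting at 5.4 m from C (one-third of the span from the peak).
Moments about C: D_y·5 − 600·4.2 − 2650·6.6 − (½·1627.1·5.1)·5.4 = 0 → D_y = 42415.167/5 = 8483.03 ≈ 8483 N.
ΣF_y = 0: C_y + 8483.03 − 600 − 2650 − ½·1627.1·5.1 = 0 → C_y = -1084 N.
ΣF_x = 0: no horizontal applied forces, so C_x = 0.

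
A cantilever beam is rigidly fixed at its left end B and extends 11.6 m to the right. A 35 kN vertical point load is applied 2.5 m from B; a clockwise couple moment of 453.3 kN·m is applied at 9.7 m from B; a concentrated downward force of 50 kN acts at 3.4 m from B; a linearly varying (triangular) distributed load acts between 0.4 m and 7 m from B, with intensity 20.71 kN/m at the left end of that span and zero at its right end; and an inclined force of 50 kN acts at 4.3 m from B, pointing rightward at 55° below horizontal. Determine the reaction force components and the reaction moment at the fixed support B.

B_x = -28.68 kN, B_y = 194.3 kN, M_B = 1065 kN·m

Resultant of the triangular load: ½ × 20.71 × 6.6 = 68.343 kN, acting at 2.6 m from B (one-third of the span from the peak).
ΣF_x = 0: B_x + 50·cos55° = 0 → B_x = -28.68 kN.
ΣF_y = 0: B_y − 35 − 50 − ½·20.71·6.6 − 50·sin55° = 0 → B_y = 194.3 kN.
ΣM about B: M_B − 35·2.5 − 453.3 − 50·3.4 − (½·20.71·6.6)·2.6 − 50·sin55°·4.3 = 0 → M_B = 1065 kN·m.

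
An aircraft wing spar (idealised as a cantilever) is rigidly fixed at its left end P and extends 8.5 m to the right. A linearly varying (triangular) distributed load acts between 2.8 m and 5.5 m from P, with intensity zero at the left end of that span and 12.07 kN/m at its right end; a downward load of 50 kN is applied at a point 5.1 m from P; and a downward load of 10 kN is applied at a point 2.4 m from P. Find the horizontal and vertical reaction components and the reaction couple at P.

P_x = 0, P_y = 76.29 kN, M_P = 354.0 kN·m

Resultant of the triangular load: ½ × 12.07 × 2.7 = 16.2945 kN, acting at 4.6 m from P (one-third of the span from the peak).
ΣF_x = 0: P_x = 0.
ΣF_y = 0: P_y − ½·12.07·2.7 − 50 − 10 = 0 → P_y = 76.29 kN.
ΣM about P: M_P − (½·12.07·2.7)·4.6 − 50·5.1 − 10·2.4 = 0 → M_P = 354.0 kN·m.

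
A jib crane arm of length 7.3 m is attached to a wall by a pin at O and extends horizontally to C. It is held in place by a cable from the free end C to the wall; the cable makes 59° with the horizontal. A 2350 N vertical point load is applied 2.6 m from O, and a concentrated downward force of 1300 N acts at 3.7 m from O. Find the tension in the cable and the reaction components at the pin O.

T = 1745 N, O_x = 898.8 N, O_y = 2154 N

ΣM about O: T·sin59°·7.3 − 2350·2.6 − 1300·3.7 = 0 → T = 10920/(7.3·0.857167) = 1745.16 ≈ 1745 N.
ΣF_x = 0: O_x − T·cos59° = 0 → O_x = 1745.16 × 0.515038 = 898.8 N.
ΣF_y = 0: O_y + T·sin59° − 2350 − 1300 = 0 → O_y = 3650 − 1745.16 × 0.857167 = 2154 N.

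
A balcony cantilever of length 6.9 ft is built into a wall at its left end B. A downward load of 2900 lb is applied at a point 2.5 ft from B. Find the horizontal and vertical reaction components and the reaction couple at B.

ΣF_x = 0: B_x = 0.
ΣF_y = 0: B_y − 2900 = 0 → B_y = 2900 lb.
ΣM about B: M_B − 2900·2.5 = 0 → M_B = 7250 lb·ft.

B_x = 0, B_y = 2900 lb, M_B = 7250 lb·ft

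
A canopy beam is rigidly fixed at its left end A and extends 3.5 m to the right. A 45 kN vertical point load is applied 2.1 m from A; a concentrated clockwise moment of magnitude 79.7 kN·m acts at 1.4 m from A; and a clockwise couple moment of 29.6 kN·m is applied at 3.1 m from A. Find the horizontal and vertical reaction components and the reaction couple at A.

A_x = 0, A_y = 45.00 kN, M_A = 203.8 kN·m

ΣF_x = 0: A_x = 0.
ΣF_y = 0: A_y − 45 = 0 → A_y = 45.00 kN.
ΣM about A: M_A − 45·2.1 − 79.7 − 29.6 = 0 → M_A = 203.8 kN·m.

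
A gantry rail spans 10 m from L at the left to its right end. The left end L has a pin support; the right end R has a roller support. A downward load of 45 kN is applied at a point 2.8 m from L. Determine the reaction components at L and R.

ΣM about L: R_y·10 − 45·2.8 = 0 → R_y = 126/10 = 12.60 kN.
ΣF_y = 0: L_y + 12.6 − 45 = 0 → L_y = 32.40 kN.
ΣF_x = 0: no horizontal applied forces, so L_x = 0.

L_x = 0, L_y = 32.40 kN, R_y = 12.60 kN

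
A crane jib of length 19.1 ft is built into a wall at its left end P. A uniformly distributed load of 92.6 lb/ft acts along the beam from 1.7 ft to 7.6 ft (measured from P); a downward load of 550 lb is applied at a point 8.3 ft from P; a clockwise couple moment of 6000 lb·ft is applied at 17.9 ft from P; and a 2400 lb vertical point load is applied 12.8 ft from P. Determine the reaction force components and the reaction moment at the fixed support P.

P_x = 0, P_y = 3496 lb, M_P = 43830 lb·ft

Resultant of the distributed load: 92.6 × 5.9 = 546.34 lb at 4.65 ft from P.
ΣF_x = 0: P_x = 0.
ΣF_y = 0: P_y − 92.6·5.9 − 550 − 2400 = 0 → P_y = 3496 lb.
ΣM about P: M_P − (92.6·5.9)·4.65 − 550·8.3 − 6000 − 2400·12.8 = 0 → M_P = 43830 lb·ft.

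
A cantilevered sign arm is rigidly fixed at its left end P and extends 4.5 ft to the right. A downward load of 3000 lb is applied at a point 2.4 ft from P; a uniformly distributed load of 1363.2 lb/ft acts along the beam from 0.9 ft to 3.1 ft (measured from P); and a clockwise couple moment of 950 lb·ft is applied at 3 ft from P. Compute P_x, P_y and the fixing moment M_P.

P_x = 0, P_y = 5999 lb, M_P = 14150 lb·ft

Resultant of the distributed load: 1363.2 × 2.2 = 2999.04 lb at 2 ft from P.
ΣF_x = 0: P_x = 0.
ΣF_y = 0: P_y − 3000 − 1363.2·2.2 = 0 → P_y = 5999 lb.
ΣM about P: M_P − 3000·2.4 − (1363.2·2.2)·2 − 950 = 0 → M_P = 14150 lb·ft.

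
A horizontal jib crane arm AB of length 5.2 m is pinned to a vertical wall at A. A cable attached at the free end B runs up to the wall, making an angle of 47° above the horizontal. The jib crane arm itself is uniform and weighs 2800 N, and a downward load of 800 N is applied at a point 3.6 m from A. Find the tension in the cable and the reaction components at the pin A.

ΣM about A: T·sin47°·5.2 − 2800·2.6 − 800·3.6 = 0 → T = 10160/(5.2·0.731354) = 2671.55 ≈ 2672 N.
ΣF_x = 0: A_x − T·cos47° = 0 → A_x = 2671.55 × 0.681998 = 1822 N.
ΣF_y = 0: A_y + T·sin47° − 2800 − 800 = 0 → A_y = 3600 − 2671.55 × 0.731354 = 1646 N.

T = 2672 N, A_x = 1822 N, A_y = 1646 N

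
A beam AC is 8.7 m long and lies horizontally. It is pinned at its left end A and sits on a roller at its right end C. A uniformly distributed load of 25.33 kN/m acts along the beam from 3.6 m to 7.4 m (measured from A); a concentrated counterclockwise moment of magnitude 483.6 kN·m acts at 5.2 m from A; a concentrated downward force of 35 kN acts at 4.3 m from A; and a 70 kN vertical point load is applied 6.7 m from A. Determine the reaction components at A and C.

A_x = 0, A_y = 124.8 kN, C_y = 76.47 kN

Resultant of the distributed load: 25.33 × 3.8 = 96.254 kN at 5.5 m from A.
Taking moments about A: C_y·8.7 − (25.33·3.8)·5.5 + 483.6 − 35·4.3 − 70·6.7 = 0 → C_y = 665.297/8.7 = 76.4709 ≈ 76.47 kN.
ΣF_y = 0: A_y + 76.4709 − 25.33·3.8 − 35 − 70 = 0 → A_y = 124.8 kN.
ΣF_x = 0: no horizontal applied forces, so A_x = 0.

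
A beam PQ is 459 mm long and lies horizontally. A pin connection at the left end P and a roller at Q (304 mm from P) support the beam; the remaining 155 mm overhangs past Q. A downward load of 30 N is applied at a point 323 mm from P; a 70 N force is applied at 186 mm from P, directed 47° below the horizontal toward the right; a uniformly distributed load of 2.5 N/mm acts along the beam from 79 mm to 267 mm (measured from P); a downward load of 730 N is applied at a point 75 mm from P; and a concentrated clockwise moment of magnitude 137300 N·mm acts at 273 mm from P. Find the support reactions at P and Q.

P_x = -47.74 N, P_y = 318.8 N, Q_y = 962.4 N

Resultant of the distributed load: 2.5 × 188 = 470 N at 173 mm from P.
Taking moments about P: Q_y·304 − 30·323 − 70·sin47°·186 − (2.5·188)·173 − 730·75 − 137300 = 0 → Q_y = 292572/304 = 962.408 ≈ 962.4 N.
ΣF_y = 0: P_y + 962.408 − 30 − 70·sin47° − 2.5·188 − 730 = 0 → P_y = 318.8 N.
ΣF_x = 0: P_x + 70·cos47° = 0 → P_x = -47.74 N.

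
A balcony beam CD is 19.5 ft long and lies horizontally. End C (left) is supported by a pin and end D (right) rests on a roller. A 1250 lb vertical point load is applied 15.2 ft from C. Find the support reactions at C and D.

C_x = 0, C_y = 275.6 lb, D_y = 974.4 lb

Taking moments about C: D_y·19.5 − 1250·15.2 = 0 → D_y = 19000/19.5 = 974.359 ≈ 974.4 lb.
ΣF_y = 0: C_y + 974.359 − 1250 = 0 → C_y = 275.6 lb.
ΣF_x = 0: no horizontal applied forces, so C_x = 0.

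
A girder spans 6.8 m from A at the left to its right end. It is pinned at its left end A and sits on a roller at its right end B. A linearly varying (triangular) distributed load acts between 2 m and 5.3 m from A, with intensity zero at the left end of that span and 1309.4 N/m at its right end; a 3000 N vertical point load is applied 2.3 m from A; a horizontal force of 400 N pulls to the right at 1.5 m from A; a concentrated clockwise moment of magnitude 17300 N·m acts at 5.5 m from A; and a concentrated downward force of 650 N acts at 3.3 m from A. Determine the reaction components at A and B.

A_x = -400.0 N, A_y = 601.8 N, B_y = 5209 N

Resultant of the triangular load: ½ × 1309.4 × 3.3 = 2160.51 N, acting at 4.2 m from A (one-third of the span from the peak).
Taking moments about A: B_y·6.8 − (½·1309.4·3.3)·4.2 − 3000·2.3 − 17300 − 650·3.3 = 0 → B_y = 35419.142/6.8 = 5208.7 ≈ 5209 N.
ΣF_y = 0: A_y + 5208.7 − ½·1309.4·3.3 − 3000 − 650 = 0 → A_y = 601.8 N.
ΣF_x = 0: A_x + 400 = 0 → A_x = -400.0 N.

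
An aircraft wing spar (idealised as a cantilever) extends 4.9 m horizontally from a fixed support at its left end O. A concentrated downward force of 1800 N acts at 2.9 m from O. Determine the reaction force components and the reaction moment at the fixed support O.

ΣF_x = 0: O_x = 0.
ΣF_y = 0: O_y − 1800 = 0 → O_y = 1800 N.
ΣM about O: M_O − 1800·2.9 = 0 → M_O = 5220 N·m.

O_x = 0, O_y = 1800 N, M_O = 5220 N·m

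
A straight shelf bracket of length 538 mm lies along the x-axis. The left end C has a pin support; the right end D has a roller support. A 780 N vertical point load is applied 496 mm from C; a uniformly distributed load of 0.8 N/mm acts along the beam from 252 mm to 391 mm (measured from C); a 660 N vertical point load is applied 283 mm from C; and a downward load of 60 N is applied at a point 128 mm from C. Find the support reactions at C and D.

Resultant of the distributed load: 0.8 × 139 = 111.2 N at 321.5 mm from C.
ΣM about C: D_y·538 − 780·496 − (0.8·139)·321.5 − 660·283 − 60·128 = 0 → D_y = 617090.8/538 = 1147.01 ≈ 1147 N.
ΣF_y = 0: C_y + 1147.01 − 780 − 0.8·139 − 660 − 60 = 0 → C_y = 464.2 N.
ΣF_x = 0: no horizontal applied forces, so C_x = 0.

C_x = 0, C_y = 464.2 N, D_y = 1147 N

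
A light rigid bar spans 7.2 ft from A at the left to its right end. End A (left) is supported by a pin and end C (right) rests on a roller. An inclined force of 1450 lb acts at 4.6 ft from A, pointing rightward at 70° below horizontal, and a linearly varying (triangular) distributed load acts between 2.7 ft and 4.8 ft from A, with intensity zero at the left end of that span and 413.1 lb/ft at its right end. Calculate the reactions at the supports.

A_x = -495.9 lb, A_y = 678.8 lb, C_y = 1118 lb

Resultant of the triangular load: ½ × 413.1 × 2.1 = 433.755 lb, acting at 4.1 ft from A (one-third of the span from the peak).
ΣM about A: C_y·7.2 − 1450·sin70°·4.6 − (½·413.1·2.1)·4.1 = 0 → C_y = 8046.15/7.2 = 1117.52 ≈ 1118 lb.
ΣF_y = 0: A_y + 1117.52 − 1450·sin70° − ½·413.1·2.1 = 0 → A_y = 678.8 lb.
ΣF_x = 0: A_x + 1450·cos70° = 0 → A_x = -495.9 lb.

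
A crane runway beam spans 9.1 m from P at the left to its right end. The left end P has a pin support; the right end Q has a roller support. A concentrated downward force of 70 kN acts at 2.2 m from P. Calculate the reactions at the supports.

P_x = 0, P_y = 53.08 kN, Q_y = 16.92 kN

Taking moments about P: Q_y·9.1 − 70·2.2 = 0 → Q_y = 154/9.1 = 16.9231 ≈ 16.92 kN.
ΣF_y = 0: P_y + 16.9231 − 70 = 0 → P_y = 53.08 kN.
ΣF_x = 0: no horizontal applied forces, so P_x = 0.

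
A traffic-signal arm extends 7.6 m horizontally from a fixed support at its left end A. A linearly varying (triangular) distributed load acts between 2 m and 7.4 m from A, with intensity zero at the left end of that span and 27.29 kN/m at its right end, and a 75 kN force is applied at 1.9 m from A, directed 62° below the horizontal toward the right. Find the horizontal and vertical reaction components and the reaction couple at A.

A_x = -35.21 kN, A_y = 139.9 kN, M_A = 538.4 kN·m

Resultant of the triangular load: ½ × 27.29 × 5.4 = 73.683 kN, acting at 5.6 m from A (one-third of the span from the peak).
ΣF_x = 0: A_x + 75·cos62° = 0 → A_x = -35.21 kN.
ΣF_y = 0: A_y − ½·27.29·5.4 − 75·sin62° = 0 → A_y = 139.9 kN.
ΣM about A: M_A − (½·27.29·5.4)·5.6 − 75·sin62°·1.9 = 0 → M_A = 538.4 kN·m.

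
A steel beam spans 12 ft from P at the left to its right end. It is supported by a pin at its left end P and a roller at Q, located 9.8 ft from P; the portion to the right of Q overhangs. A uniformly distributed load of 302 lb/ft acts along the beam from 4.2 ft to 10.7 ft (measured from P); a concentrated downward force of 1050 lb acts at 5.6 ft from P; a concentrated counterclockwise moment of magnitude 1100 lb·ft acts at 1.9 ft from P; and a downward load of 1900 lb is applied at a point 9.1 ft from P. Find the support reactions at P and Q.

P_x = 0, P_y = 1169 lb, Q_y = 3744 lb

Resultant of the distributed load: 302 × 6.5 = 1963 lb at 7.45 ft from P.
Moments about P: Q_y·9.8 − (302·6.5)·7.45 − 1050·5.6 + 1100 − 1900·9.1 = 0 → Q_y = 36694.35/9.8 = 3744.32 ≈ 3744 lb.
ΣF_y = 0: P_y + 3744.32 − 302·6.5 − 1050 − 1900 = 0 → P_y = 1169 lb.
ΣF_x = 0: no horizontal applied forces, so P_x = 0.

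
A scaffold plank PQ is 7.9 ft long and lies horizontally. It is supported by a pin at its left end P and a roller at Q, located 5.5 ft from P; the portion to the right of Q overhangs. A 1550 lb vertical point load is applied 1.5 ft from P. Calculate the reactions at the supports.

Taking moments about P: Q_y·5.5 − 1550·1.5 = 0 → Q_y = 2325/5.5 = 422.727 ≈ 422.7 lb.
ΣF_y = 0: P_y + 422.727 − 1550 = 0 → P_y = 1127 lb.
ΣF_x = 0: no horizontal applied forces, so P_x = 0.

P_x = 0, P_y = 1127 lb, Q_y = 422.7 lb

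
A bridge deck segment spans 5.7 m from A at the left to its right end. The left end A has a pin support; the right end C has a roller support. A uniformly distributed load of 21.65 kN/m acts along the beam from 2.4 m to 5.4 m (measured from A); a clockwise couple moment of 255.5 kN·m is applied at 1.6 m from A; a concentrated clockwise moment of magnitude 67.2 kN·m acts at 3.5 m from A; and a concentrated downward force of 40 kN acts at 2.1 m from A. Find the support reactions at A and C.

Resultant of the distributed load: 21.65 × 3 = 64.95 kN at 3.9 m from A.
Taking moments about A: C_y·5.7 − (21.65·3)·3.9 − 255.5 − 67.2 − 40·2.1 = 0 → C_y = 660.005/5.7 = 115.79 ≈ 115.8 kN.
ΣF_y = 0: A_y + 115.79 − 21.65·3 − 40 = 0 → A_y = -10.84 kN.
ΣF_x = 0: no horizontal applied forces, so A_x = 0.

A_x = 0, A_y = -10.84 kN, C_y = 115.8 kN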